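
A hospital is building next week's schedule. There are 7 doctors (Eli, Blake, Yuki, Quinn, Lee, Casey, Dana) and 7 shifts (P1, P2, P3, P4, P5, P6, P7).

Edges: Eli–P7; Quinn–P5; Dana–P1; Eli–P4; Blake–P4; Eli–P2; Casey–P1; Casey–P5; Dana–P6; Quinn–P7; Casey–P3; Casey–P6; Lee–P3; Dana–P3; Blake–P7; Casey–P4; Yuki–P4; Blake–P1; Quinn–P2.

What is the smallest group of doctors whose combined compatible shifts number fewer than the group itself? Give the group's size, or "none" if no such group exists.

A matching saturating every doctor exists, for instance Eli→P2, Blake→P7, Yuki→P4, Quinn→P5, Lee→P3, Casey→P6, Dana→P1.
By Hall's marriage theorem, this means |N(S)| ≥ |S| for every subset S, so no violating subset exists.

none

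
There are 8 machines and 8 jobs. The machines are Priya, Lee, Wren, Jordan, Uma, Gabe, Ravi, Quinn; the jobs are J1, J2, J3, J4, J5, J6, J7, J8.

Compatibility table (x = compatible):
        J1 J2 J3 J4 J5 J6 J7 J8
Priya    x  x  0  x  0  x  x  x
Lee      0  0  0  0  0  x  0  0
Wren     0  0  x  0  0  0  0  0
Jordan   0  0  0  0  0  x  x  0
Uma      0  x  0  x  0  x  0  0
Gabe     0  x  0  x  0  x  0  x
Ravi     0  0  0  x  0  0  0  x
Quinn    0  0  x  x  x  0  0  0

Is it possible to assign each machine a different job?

A valid assignment of size 8: Priya–J1, Lee–J6, Wren–J3, Jordan–J7, Uma–J4, Gabe–J2, Ravi–J8, Quinn–J5.
All 8 machines are covered.

Yes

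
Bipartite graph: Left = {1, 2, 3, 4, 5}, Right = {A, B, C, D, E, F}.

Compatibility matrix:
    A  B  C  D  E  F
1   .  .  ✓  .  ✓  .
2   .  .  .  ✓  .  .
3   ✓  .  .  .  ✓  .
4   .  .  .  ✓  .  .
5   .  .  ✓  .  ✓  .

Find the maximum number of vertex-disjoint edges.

4

For example, pair 1–C, 2–D, 3–A, 5–E.
The set {2, 4} has only 1 neighbour ({D}), so by Hall's theorem at most 4 of the 5 left vertices can be matched.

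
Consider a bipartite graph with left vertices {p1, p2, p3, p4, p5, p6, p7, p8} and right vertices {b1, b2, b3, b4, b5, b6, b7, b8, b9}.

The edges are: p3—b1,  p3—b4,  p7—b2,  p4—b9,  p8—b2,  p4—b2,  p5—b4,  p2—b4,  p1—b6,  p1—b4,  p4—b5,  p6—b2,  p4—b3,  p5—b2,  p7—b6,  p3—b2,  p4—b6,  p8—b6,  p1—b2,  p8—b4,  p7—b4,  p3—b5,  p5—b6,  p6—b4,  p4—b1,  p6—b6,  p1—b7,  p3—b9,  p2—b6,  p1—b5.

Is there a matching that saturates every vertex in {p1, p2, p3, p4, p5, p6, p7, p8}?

No

The set {p2, p5, p6, p7, p8} has only 3 neighbours ({b2, b4, b6}), so by Hall's theorem at most 6 of the 8 left vertices can be matched.
Hence no matching covers every left vertex.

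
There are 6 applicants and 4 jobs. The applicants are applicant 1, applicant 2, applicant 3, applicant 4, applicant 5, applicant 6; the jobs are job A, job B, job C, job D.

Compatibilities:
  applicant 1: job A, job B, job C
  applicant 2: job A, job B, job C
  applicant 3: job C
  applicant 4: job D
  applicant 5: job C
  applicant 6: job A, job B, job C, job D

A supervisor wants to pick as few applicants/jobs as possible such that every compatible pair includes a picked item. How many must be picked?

4

The 4 edges applicant 1–job B, applicant 2–job A, applicant 3–job C, applicant 4–job D form a matching, so any vertex cover needs at least 4 vertices (one per matched edge).
Conversely {job A, job B, job C, job D} meets every edge and has exactly 4 vertices, so 4 is optimal.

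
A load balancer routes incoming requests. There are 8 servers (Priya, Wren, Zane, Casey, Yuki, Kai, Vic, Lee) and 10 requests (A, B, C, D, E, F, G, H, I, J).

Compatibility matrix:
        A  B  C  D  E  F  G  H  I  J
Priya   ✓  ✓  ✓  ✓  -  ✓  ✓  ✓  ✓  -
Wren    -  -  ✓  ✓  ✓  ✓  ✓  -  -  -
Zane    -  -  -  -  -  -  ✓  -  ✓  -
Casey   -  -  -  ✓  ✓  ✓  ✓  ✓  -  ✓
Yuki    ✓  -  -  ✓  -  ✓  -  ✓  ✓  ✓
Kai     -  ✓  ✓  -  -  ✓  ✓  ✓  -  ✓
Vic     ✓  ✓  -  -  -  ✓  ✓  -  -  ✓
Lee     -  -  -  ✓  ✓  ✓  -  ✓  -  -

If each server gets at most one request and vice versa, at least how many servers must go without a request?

One maximum matching: Priya-A, Wren-F, Zane-I, Casey-E, Yuki-J, Kai-B, Vic-G, Lee-H.
All 8 servers are matched, so no larger matching exists.
That matches 8 of the 8, leaving 0 unmatched; no matching can do better.

0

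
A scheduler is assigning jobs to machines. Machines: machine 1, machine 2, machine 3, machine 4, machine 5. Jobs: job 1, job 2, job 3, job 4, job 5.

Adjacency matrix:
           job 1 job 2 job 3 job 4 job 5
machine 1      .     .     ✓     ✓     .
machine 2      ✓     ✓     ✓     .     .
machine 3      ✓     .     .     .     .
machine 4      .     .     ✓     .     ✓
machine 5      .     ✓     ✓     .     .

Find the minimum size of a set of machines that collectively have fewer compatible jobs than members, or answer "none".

none

A matching saturating every machine exists, for instance machine 1→job 4, machine 2→job 3, machine 3→job 1, machine 4→job 5, machine 5→job 2.
By Hall's marriage theorem, this means |N(S)| ≥ |S| for every subset S, so no violating subset exists.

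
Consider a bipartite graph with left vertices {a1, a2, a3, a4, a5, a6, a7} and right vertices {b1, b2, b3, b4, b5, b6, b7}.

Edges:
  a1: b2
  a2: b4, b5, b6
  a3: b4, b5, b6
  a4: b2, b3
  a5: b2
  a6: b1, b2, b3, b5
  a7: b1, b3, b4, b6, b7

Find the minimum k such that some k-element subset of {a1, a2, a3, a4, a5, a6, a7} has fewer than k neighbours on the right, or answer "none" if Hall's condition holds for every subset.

2

Take S = {a1, a5}. Its neighbourhood is {b2}, so |N(S)| = 1 < |S| = 2.
No single vertex violates Hall's condition since each has at least one neighbour, so 2 is the minimum.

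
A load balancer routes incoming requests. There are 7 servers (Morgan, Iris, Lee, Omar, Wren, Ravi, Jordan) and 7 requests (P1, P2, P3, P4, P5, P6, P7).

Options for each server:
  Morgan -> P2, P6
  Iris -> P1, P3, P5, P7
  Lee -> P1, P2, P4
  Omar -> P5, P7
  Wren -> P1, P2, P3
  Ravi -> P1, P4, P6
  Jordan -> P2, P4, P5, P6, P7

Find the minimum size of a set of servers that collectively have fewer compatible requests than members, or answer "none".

none

A matching saturating every server exists, for instance Morgan→P6, Iris→P5, Lee→P4, Omar→P7, Wren→P3, Ravi→P1, Jordan→P2.
By Hall's marriage theorem, this means |N(S)| ≥ |S| for every subset S, so no violating subset exists.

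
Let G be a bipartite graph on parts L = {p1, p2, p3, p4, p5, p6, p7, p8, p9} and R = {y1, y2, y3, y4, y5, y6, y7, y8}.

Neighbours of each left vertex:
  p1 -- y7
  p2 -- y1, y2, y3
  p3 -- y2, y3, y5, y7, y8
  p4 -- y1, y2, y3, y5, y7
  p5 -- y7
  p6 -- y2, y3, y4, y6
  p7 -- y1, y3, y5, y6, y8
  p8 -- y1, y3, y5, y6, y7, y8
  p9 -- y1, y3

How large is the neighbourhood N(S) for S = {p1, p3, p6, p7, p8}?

8

The union of neighbours of {p1, p3, p6, p7, p8} is {y1, y2, y3, y4, y5, y6, y7, y8}, which has 8 elements.
Since |N(S)| = 8 ≥ |S| = 5, Hall's condition holds for this subset.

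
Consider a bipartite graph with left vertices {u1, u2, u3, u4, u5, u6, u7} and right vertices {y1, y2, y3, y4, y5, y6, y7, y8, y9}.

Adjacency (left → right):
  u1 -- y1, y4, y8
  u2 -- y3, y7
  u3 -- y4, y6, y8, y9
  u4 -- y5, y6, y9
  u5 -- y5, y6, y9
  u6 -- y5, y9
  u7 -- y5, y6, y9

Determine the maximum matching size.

6

One maximum matching: u1–y1, u2–y3, u3–y8, u4–y6, u5–y9, u6–y5.
The set {u4, u5, u6, u7} has only 3 neighbours ({y5, y6, y9}), so by Hall's theorem at most 6 of the 7 left vertices can be matched.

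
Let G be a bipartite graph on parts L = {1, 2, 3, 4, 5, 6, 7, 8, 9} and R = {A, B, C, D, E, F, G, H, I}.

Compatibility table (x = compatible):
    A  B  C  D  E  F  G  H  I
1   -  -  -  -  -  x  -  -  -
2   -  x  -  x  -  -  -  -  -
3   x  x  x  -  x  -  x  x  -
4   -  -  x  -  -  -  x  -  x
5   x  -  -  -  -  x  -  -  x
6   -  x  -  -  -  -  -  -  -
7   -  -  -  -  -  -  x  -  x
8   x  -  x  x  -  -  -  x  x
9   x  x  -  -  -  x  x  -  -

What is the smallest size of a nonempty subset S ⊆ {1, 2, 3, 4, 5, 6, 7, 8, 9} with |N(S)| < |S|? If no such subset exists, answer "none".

none

A matching saturating every left vertex exists, for instance 1→F, 2→D, 3→E, 4→C, 5→A, 6→B, 7→I, 8→H, 9→G.
By Hall's marriage theorem, this means |N(S)| ≥ |S| for every subset S, so no violating subset exists.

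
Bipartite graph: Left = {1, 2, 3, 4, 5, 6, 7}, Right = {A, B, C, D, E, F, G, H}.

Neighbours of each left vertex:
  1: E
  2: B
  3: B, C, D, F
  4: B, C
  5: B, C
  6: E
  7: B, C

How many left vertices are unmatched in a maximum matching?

A valid assignment of size 4: 1→E, 2→B, 3→F, 4→C.
The set {1, 2, 4, 5, 6, 7} has only 3 neighbours ({B, C, E}), so by Hall's theorem at most 4 of the 7 left vertices can be matched.
That matches 4 of the 7, leaving 3 unmatched; no matching can do better.

3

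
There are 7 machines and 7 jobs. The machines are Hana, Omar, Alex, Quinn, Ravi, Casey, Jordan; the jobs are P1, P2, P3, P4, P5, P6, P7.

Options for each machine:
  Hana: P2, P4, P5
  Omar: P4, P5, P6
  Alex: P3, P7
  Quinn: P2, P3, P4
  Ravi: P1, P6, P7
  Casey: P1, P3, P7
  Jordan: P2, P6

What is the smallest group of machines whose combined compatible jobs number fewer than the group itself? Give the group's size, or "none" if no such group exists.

A matching saturating every machine exists, for instance Hana→P4, Omar→P5, Alex→P3, Quinn→P2, Ravi→P7, Casey→P1, Jordan→P6.
By Hall's marriage theorem, this means |N(S)| ≥ |S| for every subset S, so no violating subset exists.

none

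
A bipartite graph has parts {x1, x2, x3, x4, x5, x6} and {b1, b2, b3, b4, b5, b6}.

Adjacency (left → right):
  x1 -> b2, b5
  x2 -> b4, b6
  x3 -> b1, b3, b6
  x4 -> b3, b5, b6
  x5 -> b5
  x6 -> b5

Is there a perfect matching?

No

The set {x5, x6} has only 1 neighbour ({b5}), so by Hall's theorem at most 5 of the 6 left vertices can be matched.
Hence no matching covers every left vertex.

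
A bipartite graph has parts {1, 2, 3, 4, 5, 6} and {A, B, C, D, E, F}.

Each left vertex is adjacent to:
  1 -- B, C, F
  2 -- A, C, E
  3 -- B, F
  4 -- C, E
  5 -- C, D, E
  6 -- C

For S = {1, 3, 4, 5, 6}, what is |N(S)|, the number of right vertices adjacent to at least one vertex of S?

The union of neighbours of {1, 3, 4, 5, 6} is {B, C, D, E, F}, which has 5 elements.
Since |N(S)| = 5 ≥ |S| = 5, Hall's condition holds for this subset.

5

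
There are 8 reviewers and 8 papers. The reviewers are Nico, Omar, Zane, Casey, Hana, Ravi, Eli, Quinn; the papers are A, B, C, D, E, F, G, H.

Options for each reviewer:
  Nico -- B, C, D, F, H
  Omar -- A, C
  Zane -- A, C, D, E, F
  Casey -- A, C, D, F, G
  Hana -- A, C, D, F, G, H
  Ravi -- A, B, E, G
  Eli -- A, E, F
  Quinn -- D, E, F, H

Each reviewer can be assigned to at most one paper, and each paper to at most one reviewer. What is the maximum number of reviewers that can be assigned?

8

A valid assignment of size 8: Nico→D, Omar→C, Zane→E, Casey→A, Hana→G, Ravi→B, Eli→F, Quinn→H.
This saturates every reviewer, so 8 is the maximum.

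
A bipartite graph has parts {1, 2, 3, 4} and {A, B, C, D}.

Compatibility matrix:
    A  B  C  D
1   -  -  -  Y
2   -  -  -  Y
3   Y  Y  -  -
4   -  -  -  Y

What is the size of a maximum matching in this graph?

A valid assignment of size 2: 1-D, 3-B.
The set {1, 2, 4} has only 1 neighbour ({D}), so by Hall's theorem at most 2 of the 4 left vertices can be matched.

2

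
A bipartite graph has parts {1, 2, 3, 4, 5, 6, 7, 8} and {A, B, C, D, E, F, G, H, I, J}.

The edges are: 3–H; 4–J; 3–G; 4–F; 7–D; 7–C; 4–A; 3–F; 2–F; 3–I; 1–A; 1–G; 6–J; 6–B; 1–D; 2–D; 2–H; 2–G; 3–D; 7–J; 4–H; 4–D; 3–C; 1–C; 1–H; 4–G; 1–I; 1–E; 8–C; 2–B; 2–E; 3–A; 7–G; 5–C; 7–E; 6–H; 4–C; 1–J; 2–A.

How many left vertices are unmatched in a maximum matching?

One maximum matching: 1–A, 2–E, 3–H, 4–G, 5–C, 6–B, 7–J.
The set {5, 8} has only 1 neighbour ({C}), so by Hall's theorem at most 7 of the 8 left vertices can be matched.
That matches 7 of the 8, leaving 1 unmatched; no matching can do better.

1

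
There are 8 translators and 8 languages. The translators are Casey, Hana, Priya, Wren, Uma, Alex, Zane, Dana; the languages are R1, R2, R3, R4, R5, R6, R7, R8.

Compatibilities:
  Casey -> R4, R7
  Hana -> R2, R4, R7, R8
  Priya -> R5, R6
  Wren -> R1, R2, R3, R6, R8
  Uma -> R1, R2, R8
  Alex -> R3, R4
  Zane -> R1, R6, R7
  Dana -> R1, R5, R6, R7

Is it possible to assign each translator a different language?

Yes

One maximum matching: Casey→R4, Hana→R8, Priya→R5, Wren→R2, Uma→R1, Alex→R3, Zane→R6, Dana→R7.
All 8 translators are covered.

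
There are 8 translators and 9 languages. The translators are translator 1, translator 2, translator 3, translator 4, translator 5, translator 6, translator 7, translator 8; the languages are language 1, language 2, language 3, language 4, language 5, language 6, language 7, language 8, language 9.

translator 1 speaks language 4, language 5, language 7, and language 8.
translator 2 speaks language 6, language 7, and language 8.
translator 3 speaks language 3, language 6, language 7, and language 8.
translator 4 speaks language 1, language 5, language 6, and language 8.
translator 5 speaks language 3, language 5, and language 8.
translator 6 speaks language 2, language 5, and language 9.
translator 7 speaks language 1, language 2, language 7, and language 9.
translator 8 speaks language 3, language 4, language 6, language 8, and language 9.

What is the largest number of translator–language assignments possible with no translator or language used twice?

A valid assignment of size 8: translator 1→language 4, translator 2→language 7, translator 3→language 3, translator 4→language 6, translator 5→language 5, translator 6→language 9, translator 7→language 2, translator 8→language 8.
All 8 translators are matched, so no larger matching exists.

8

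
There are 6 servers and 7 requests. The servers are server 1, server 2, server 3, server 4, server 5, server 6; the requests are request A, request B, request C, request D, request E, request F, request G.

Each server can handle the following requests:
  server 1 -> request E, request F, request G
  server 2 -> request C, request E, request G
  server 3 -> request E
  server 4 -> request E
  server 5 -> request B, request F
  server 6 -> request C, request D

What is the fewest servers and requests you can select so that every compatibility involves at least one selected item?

{server 1, server 2, server 5, server 6, request E} is a vertex cover of size 5: every edge has an endpoint in this set.
No smaller cover exists because server 1–request F, server 2–request G, server 3–request E, server 5–request B, server 6–request C is a matching of size 5, and a cover must include an endpoint of each of these disjoint edges (König's theorem).

5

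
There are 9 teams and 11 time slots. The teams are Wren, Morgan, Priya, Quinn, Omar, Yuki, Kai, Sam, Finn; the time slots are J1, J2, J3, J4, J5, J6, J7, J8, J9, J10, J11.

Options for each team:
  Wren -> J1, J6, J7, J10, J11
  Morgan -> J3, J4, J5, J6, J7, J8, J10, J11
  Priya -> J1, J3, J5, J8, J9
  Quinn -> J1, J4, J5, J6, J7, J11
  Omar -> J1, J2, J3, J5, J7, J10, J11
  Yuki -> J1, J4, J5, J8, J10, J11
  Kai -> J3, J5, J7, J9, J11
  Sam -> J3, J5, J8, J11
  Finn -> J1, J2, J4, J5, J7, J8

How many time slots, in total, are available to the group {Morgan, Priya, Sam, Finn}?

The union of neighbours of {Morgan, Priya, Sam, Finn} is {J1, J2, J3, J4, J5, J6, J7, J8, J9, J10, J11}, which has 11 elements.
Since |N(S)| = 11 ≥ |S| = 4, Hall's condition holds for this subset.

11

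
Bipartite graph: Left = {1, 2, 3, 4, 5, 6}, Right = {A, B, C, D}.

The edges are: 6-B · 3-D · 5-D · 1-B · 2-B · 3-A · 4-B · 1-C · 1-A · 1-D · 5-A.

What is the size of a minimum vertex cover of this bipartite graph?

4

A maximum matching has 4 edges (e.g. 1–C, 2–B, 3–A, 5–D).
By König's theorem the minimum vertex cover has the same size. One such cover is {1, 3, 5, B}.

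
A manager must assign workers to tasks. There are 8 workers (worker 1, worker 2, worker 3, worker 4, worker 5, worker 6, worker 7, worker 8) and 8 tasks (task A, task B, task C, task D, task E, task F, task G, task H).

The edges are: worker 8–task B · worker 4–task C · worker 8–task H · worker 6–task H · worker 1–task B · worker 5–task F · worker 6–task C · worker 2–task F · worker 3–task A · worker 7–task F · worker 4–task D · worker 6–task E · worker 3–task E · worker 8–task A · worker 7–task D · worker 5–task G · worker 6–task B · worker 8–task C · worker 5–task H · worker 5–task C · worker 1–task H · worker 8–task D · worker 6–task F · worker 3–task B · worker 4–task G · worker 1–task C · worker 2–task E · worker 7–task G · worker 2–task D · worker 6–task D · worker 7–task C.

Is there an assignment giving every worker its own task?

One maximum matching: worker 1→task B, worker 2→task D, worker 3→task E, worker 4→task C, worker 5→task G, worker 6→task H, worker 7→task F, worker 8→task A.
All 8 workers are covered.

Yes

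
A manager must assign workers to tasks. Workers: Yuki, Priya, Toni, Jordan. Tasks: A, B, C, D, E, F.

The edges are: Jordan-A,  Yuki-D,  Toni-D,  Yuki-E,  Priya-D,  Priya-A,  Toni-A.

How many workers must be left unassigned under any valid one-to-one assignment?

For example, pair Yuki→E, Priya→A, Toni→D.
The set {Priya, Toni, Jordan} has only 2 neighbours ({A, D}), so by Hall's theorem at most 3 of the 4 workers can be matched.
That matches 3 of the 4, leaving 1 unmatched; no matching can do better.

1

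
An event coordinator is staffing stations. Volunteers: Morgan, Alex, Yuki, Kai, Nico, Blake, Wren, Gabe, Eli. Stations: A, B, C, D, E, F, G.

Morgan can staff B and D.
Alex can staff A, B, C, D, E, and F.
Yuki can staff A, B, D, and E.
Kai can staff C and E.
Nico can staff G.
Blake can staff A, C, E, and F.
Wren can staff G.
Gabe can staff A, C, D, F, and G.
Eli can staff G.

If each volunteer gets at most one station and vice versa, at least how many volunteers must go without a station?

2

One maximum matching: Morgan–D, Alex–E, Yuki–B, Kai–C, Nico–G, Blake–F, Gabe–A.
The set {Nico, Wren, Eli} has only 1 neighbour ({G}), so by Hall's theorem at most 7 of the 9 volunteers can be matched.
That matches 7 of the 9, leaving 2 unmatched; no matching can do better.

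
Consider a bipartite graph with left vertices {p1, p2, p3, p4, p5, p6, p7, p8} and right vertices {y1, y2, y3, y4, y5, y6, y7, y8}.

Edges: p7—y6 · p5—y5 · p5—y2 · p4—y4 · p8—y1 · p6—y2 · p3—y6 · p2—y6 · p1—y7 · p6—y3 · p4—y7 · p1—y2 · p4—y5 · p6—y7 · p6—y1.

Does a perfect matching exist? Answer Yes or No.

No

The set {p2, p3, p7} has only 1 neighbour ({y6}), so by Hall's theorem at most 6 of the 8 left vertices can be matched.
Hence no matching covers every left vertex.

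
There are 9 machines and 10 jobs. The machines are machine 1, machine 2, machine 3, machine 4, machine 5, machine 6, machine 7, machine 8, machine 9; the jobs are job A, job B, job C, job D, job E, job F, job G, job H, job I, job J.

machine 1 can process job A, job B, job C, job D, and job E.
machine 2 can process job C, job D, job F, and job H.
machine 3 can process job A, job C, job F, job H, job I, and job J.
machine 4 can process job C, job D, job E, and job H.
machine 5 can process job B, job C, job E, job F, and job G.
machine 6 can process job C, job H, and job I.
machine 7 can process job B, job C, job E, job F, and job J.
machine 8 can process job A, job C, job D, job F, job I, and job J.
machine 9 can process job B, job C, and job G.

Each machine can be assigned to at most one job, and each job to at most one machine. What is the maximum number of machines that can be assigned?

9

For example, pair machine 1-job B, machine 2-job H, machine 3-job I, machine 4-job E, machine 5-job F, machine 6-job C, machine 7-job J, machine 8-job D, machine 9-job G.
This saturates every machine, so 9 is the maximum.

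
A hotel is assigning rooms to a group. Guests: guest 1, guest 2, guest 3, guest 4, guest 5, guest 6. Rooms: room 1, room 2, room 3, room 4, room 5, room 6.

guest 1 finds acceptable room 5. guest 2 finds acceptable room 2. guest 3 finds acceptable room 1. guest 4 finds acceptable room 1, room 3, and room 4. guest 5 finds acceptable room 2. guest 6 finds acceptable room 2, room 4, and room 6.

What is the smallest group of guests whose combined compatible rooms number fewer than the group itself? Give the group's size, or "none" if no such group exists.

2

Take S = {guest 2, guest 5}. Its neighbourhood is {room 2}, so |N(S)| = 1 < |S| = 2.
No single vertex violates Hall's condition since each has at least one neighbour, so 2 is the minimum.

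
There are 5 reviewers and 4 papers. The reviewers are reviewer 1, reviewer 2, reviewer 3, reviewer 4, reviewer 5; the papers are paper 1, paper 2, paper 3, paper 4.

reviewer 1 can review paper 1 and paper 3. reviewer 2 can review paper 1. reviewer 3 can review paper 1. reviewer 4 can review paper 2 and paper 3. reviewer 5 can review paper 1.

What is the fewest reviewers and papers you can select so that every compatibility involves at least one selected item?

The 3 edges reviewer 1–paper 3, reviewer 2–paper 1, reviewer 4–paper 2 form a matching, so any vertex cover needs at least 3 vertices (one per matched edge).
Conversely {reviewer 1, reviewer 4, paper 1} meets every edge and has exactly 3 vertices, so 3 is optimal.

3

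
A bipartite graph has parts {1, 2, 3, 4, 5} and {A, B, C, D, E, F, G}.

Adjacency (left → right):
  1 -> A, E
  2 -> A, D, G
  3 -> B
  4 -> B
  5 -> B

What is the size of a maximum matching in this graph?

3

For example, pair 1-E, 2-G, 3-B.
The set {3, 4, 5} has only 1 neighbour ({B}), so by Hall's theorem at most 3 of the 5 left vertices can be matched.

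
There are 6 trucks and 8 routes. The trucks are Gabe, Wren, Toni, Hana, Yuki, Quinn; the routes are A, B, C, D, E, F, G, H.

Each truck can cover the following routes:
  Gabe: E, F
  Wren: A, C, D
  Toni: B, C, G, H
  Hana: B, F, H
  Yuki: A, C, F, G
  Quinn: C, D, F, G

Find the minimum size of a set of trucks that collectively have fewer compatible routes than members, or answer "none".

A matching saturating every truck exists, for instance Gabe→E, Wren→D, Toni→B, Hana→H, Yuki→C, Quinn→F.
By Hall's marriage theorem, this means |N(S)| ≥ |S| for every subset S, so no violating subset exists.

none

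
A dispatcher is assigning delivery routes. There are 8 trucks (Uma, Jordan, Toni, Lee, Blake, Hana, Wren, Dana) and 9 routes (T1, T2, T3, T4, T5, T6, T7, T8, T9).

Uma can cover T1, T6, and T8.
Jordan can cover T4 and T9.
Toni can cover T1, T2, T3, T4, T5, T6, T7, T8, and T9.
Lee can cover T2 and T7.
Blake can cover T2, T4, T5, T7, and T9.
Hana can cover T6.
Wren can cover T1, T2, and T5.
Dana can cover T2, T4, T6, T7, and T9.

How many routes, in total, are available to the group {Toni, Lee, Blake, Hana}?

9

The union of neighbours of {Toni, Lee, Blake, Hana} is {T1, T2, T3, T4, T5, T6, T7, T8, T9}, which has 9 elements.
Since |N(S)| = 9 ≥ |S| = 4, Hall's condition holds for this subset.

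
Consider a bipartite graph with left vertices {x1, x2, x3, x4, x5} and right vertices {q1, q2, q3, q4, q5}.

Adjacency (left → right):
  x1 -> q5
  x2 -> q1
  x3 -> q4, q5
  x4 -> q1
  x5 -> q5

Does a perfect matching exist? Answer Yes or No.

No

The set {x1, x2, x4, x5} has only 2 neighbours ({q1, q5}), so by Hall's theorem at most 3 of the 5 left vertices can be matched.
Hence no matching covers every left vertex.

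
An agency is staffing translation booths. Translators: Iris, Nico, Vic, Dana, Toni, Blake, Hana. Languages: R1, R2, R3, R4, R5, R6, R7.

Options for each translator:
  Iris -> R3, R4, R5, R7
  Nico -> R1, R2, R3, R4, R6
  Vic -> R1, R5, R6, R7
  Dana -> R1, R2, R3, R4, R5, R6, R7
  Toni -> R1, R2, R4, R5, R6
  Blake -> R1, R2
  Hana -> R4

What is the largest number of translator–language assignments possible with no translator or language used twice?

7

For example, pair Iris–R7, Nico–R3, Vic–R5, Dana–R2, Toni–R6, Blake–R1, Hana–R4.
All 7 translators are matched, so no larger matching exists.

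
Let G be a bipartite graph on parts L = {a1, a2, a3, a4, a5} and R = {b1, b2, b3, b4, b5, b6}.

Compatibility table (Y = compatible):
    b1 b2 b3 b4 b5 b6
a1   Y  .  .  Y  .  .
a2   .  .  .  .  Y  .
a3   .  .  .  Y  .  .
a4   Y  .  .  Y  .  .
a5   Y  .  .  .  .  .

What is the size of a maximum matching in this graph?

3

A valid assignment of size 3: a1–b1, a2–b5, a3–b4.
The set {a1, a3, a4, a5} has only 2 neighbours ({b1, b4}), so by Hall's theorem at most 3 of the 5 left vertices can be matched.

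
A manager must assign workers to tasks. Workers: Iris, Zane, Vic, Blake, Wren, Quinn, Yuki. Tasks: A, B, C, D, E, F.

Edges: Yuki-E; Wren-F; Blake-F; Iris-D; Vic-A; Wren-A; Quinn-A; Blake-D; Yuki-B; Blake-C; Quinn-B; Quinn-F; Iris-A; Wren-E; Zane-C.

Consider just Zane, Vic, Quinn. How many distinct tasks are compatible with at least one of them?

4

The union of neighbours of {Zane, Vic, Quinn} is {A, B, C, F}, which has 4 elements.
Since |N(S)| = 4 ≥ |S| = 3, Hall's condition holds for this subset.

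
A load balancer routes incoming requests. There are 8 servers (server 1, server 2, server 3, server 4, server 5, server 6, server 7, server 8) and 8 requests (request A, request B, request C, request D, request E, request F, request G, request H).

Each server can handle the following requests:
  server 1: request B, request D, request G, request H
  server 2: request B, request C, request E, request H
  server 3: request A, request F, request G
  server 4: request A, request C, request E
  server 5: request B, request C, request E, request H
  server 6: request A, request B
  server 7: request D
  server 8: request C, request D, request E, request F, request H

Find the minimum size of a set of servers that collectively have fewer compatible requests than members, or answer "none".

none

A matching saturating every server exists, for instance server 1→request G, server 2→request C, server 3→request F, server 4→request A, server 5→request H, server 6→request B, server 7→request D, server 8→request E.
By Hall's marriage theorem, this means |N(S)| ≥ |S| for every subset S, so no violating subset exists.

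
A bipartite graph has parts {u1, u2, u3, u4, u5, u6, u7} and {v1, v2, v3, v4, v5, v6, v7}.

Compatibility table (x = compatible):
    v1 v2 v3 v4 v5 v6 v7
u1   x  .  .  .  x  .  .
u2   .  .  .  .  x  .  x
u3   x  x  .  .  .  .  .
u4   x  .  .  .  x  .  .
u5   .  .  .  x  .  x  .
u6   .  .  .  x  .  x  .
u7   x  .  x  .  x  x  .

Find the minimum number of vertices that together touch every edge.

{u1, u2, u3, u4, u5, u6, u7} is a vertex cover of size 7: every edge has an endpoint in this set.
No smaller cover exists because u1–v5, u2–v7, u3–v2, u4–v1, u5–v4, u6–v6, u7–v3 is a matching of size 7, and a cover must include an endpoint of each of these disjoint edges (König's theorem).

7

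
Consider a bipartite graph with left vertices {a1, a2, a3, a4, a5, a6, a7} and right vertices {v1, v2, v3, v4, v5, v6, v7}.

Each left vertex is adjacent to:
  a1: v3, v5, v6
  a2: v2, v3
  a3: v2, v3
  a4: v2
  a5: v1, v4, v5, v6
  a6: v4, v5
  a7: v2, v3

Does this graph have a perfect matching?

The set {a2, a3, a4, a7} has only 2 neighbours ({v2, v3}), so by Hall's theorem at most 5 of the 7 left vertices can be matched.
Hence no matching covers every left vertex.

No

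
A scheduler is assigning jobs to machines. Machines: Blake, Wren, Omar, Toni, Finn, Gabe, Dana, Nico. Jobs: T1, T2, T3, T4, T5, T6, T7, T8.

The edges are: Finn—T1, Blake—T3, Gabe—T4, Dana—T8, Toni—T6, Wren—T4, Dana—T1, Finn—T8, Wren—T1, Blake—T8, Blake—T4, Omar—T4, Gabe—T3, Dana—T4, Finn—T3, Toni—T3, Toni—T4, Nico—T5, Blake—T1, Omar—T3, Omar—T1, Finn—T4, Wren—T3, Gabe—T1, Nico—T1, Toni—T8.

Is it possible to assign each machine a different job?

No

The set {Blake, Wren, Omar, Finn, Gabe, Dana} has only 4 neighbours ({T1, T3, T4, T8}), so by Hall's theorem at most 6 of the 8 machines can be matched.
Hence no matching covers every machine.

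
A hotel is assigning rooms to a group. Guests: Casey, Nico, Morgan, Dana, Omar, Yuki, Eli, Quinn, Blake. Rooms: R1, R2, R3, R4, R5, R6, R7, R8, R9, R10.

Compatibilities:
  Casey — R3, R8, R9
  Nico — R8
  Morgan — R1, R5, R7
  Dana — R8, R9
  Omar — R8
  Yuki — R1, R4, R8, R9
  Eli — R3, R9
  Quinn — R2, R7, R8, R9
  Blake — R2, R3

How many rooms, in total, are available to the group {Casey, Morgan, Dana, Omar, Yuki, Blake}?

8

The union of neighbours of {Casey, Morgan, Dana, Omar, Yuki, Blake} is {R1, R2, R3, R4, R5, R7, R8, R9}, which has 8 elements.
Since |N(S)| = 8 ≥ |S| = 6, Hall's condition holds for this subset.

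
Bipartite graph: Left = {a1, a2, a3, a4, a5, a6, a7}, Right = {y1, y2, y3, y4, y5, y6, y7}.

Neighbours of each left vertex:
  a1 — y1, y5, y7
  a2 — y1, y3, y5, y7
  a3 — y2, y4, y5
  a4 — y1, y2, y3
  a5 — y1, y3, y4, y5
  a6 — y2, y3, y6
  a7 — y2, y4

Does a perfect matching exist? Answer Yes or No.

One maximum matching: a1-y5, a2-y7, a3-y4, a4-y3, a5-y1, a6-y6, a7-y2.
All 7 left vertices are covered.

Yes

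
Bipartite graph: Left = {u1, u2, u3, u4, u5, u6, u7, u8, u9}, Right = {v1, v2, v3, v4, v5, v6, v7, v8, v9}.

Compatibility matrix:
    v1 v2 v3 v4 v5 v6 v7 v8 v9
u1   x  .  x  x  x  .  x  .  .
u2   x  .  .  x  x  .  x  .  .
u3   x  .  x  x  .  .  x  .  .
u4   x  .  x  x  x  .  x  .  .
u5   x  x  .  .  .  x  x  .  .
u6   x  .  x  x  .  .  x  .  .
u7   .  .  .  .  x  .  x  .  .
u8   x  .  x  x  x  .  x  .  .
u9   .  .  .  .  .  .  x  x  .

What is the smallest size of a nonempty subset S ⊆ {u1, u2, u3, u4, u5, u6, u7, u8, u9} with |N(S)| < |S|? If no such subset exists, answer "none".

Take S = {u1, u2, u3, u4, u6, u7}. Its neighbourhood is {v1, v3, v4, v5, v7}, so |N(S)| = 5 < |S| = 6.
Every subset of size less than 6 has at least as many neighbours as members, so 6 is the minimum.

6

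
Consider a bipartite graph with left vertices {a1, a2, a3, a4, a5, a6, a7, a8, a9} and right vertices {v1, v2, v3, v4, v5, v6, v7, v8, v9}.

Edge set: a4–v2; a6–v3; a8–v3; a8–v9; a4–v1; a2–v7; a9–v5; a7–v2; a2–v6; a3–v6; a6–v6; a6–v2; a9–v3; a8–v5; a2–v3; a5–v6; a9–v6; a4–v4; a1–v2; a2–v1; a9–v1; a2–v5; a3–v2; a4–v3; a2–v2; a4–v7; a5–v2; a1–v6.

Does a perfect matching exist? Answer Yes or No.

The set {a1, a3, a5, a7} has only 2 neighbours ({v2, v6}), so by Hall's theorem at most 7 of the 9 left vertices can be matched.
Hence no matching covers every left vertex.

No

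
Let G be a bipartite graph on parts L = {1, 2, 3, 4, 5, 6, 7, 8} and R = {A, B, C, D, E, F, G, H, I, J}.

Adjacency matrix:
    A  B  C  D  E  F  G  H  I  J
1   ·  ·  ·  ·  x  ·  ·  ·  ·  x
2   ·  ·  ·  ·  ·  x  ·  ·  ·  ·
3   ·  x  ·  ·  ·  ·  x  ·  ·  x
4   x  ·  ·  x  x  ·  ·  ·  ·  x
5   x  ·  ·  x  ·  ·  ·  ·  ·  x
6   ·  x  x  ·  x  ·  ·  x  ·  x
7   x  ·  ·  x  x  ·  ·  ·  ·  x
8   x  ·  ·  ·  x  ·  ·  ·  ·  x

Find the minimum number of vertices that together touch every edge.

{2, 3, 6, A, D, E, J} is a vertex cover of size 7: every edge has an endpoint in this set.
No smaller cover exists because 1–J, 2–F, 3–B, 4–A, 5–D, 6–H, 7–E is a matching of size 7, and a cover must include an endpoint of each of these disjoint edges (König's theorem).

7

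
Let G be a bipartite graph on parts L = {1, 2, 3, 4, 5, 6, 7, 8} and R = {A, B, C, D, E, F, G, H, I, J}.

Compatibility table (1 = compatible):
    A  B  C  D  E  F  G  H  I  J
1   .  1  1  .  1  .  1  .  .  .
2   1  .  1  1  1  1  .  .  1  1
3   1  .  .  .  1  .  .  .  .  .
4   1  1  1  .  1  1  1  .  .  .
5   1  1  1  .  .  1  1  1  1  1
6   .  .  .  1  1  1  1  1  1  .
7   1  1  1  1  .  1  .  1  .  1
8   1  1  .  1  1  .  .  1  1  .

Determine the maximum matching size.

For example, pair 1→C, 2→J, 3→E, 4→B, 5→F, 6→G, 7→H, 8→A.
This saturates every left vertex, so 8 is the maximum.

8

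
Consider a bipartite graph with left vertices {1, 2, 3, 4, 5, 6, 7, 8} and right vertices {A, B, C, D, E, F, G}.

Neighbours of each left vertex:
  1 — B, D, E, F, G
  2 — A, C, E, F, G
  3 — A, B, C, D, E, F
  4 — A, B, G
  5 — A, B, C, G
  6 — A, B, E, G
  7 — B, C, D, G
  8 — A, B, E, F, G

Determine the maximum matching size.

One maximum matching: 1-D, 2-F, 3-A, 4-G, 5-C, 6-E, 7-B.
The set {1, 2, 3, 4, 5, 6, 7, 8} has only 7 neighbours ({A, B, C, D, E, F, G}), so by Hall's theorem at most 7 of the 8 left vertices can be matched.

7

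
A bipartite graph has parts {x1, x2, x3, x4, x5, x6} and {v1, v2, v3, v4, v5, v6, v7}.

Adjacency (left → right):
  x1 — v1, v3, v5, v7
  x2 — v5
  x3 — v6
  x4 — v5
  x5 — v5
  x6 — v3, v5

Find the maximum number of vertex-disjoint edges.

For example, pair x1→v7, x2→v5, x3→v6, x6→v3.
The set {x2, x4, x5} has only 1 neighbour ({v5}), so by Hall's theorem at most 4 of the 6 left vertices can be matched.

4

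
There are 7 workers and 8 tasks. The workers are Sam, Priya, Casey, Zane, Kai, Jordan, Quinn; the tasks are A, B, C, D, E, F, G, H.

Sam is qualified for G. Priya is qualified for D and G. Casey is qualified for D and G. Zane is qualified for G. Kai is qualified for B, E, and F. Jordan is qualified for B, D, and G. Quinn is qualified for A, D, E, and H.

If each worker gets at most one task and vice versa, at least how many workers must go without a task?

One maximum matching: Sam-G, Priya-D, Kai-F, Jordan-B, Quinn-E.
The set {Sam, Priya, Casey, Zane} has only 2 neighbours ({D, G}), so by Hall's theorem at most 5 of the 7 workers can be matched.
That matches 5 of the 7, leaving 2 unmatched; no matching can do better.

2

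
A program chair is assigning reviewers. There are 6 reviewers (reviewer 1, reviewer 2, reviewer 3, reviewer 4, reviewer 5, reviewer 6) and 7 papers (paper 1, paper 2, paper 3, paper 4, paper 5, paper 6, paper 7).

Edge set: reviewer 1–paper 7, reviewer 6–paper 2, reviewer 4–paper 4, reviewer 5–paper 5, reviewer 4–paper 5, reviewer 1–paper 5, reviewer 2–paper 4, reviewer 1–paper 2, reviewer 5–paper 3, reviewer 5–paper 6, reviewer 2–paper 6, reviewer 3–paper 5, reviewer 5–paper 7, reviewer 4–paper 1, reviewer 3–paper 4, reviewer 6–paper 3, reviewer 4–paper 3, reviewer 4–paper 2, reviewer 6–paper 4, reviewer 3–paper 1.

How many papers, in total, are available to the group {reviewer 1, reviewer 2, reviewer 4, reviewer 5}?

The union of neighbours of {reviewer 1, reviewer 2, reviewer 4, reviewer 5} is {paper 1, paper 2, paper 3, paper 4, paper 5, paper 6, paper 7}, which has 7 elements.
Since |N(S)| = 7 ≥ |S| = 4, Hall's condition holds for this subset.

7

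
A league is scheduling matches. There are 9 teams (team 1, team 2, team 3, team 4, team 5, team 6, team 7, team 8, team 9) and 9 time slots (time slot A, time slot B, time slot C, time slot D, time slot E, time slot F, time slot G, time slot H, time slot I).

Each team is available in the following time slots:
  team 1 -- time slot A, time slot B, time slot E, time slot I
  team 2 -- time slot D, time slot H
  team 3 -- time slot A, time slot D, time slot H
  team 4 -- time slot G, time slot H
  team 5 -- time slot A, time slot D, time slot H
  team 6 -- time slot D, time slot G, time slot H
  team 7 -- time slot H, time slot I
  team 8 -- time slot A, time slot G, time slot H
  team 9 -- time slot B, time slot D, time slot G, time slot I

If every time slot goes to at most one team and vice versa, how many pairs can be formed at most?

7

A valid assignment of size 7: team 1→time slot E, team 2→time slot D, team 3→time slot A, team 4→time slot G, team 5→time slot H, team 7→time slot I, team 9→time slot B.
The set {team 2, team 3, team 4, team 5, team 6, team 8} has only 4 neighbours ({time slot A, time slot D, time slot G, time slot H}), so by Hall's theorem at most 7 of the 9 teams can be matched.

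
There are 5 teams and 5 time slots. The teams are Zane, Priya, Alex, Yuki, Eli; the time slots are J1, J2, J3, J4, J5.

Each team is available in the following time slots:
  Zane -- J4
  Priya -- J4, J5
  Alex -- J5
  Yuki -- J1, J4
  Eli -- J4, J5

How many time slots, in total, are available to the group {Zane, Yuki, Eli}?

3

The union of neighbours of {Zane, Yuki, Eli} is {J1, J4, J5}, which has 3 elements.
Since |N(S)| = 3 ≥ |S| = 3, Hall's condition holds for this subset.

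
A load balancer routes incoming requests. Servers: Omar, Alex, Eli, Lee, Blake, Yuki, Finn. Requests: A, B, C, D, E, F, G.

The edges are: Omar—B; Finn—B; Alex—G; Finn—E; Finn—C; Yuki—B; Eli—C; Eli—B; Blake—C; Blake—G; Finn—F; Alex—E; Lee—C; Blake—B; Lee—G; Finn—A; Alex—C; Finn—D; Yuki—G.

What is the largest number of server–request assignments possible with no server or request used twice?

For example, pair Omar-B, Alex-E, Eli-C, Lee-G, Finn-A.
The set {Omar, Eli, Lee, Blake, Yuki} has only 3 neighbours ({B, C, G}), so by Hall's theorem at most 5 of the 7 servers can be matched.

5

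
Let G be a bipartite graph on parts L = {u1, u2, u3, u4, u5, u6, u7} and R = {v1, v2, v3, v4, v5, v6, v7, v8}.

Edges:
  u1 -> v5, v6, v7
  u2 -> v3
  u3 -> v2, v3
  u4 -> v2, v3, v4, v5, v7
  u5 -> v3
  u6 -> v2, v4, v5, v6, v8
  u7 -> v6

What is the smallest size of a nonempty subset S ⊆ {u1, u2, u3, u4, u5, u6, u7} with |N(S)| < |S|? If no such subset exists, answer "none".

2

Take S = {u2, u5}. Its neighbourhood is {v3}, so |N(S)| = 1 < |S| = 2.
No single vertex violates Hall's condition since each has at least one neighbour, so 2 is the minimum.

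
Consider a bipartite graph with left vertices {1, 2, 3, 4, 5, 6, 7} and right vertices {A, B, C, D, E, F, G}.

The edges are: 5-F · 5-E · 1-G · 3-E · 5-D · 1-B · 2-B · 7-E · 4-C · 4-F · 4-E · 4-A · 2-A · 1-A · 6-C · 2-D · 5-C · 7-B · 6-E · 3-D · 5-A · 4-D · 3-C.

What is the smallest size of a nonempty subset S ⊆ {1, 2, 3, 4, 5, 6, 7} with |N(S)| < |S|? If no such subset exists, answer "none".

none

A matching saturating every left vertex exists, for instance 1→G, 2→D, 3→C, 4→A, 5→F, 6→E, 7→B.
By Hall's marriage theorem, this means |N(S)| ≥ |S| for every subset S, so no violating subset exists.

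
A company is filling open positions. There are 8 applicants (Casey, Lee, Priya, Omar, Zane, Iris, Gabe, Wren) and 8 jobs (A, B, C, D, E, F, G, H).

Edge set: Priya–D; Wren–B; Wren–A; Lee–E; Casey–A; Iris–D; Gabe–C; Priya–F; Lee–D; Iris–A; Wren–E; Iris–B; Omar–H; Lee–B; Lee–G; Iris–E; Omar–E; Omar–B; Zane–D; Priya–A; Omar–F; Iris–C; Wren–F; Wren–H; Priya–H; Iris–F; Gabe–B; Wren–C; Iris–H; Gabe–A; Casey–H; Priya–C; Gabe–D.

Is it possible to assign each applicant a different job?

Yes

For example, pair Casey-H, Lee-G, Priya-F, Omar-B, Zane-D, Iris-E, Gabe-C, Wren-A.
Every applicant is matched, so this is a perfect matching.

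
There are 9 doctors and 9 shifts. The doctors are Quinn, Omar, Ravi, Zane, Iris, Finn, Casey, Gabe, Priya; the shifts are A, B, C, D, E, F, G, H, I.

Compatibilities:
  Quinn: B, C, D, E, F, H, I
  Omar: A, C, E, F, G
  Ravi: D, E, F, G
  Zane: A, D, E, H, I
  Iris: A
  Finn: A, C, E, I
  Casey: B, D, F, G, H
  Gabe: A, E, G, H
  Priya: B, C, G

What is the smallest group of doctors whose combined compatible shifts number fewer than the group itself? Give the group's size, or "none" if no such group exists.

A matching saturating every doctor exists, for instance Quinn→E, Omar→F, Ravi→D, Zane→I, Iris→A, Finn→C, Casey→H, Gabe→G, Priya→B.
By Hall's marriage theorem, this means |N(S)| ≥ |S| for every subset S, so no violating subset exists.

none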